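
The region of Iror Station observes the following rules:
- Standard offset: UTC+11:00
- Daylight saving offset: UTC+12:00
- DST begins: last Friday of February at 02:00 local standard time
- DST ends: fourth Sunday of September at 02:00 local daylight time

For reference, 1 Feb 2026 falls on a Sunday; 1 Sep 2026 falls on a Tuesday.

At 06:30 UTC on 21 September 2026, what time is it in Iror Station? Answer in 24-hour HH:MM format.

1 February 2026 is a Sunday, so Fridays fall on 6, 13, 20, 27; the last is February 27.
1 September 2026 is a Tuesday, so the first Sunday is September 6 and the fourth is September 27.
At the standard offset (UTC+11:00), 06:30 UTC + 11h = 17:30 Iror Station standard time.
The standard-time date in Iror Station, 21 September 2026, lies within the daylight-saving period (27 February – 27 September), so Iror Station is on daylight time, UTC+12:00.
06:30 UTC + 12h = 18:30 local.

18:30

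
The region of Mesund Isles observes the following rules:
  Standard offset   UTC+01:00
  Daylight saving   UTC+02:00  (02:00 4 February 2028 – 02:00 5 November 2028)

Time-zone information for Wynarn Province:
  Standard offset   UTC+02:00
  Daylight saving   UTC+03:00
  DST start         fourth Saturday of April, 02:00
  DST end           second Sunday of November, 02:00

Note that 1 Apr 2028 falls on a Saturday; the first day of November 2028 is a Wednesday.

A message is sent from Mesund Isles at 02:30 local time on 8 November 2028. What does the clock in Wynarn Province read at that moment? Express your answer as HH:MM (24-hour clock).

Daylight saving runs 4 February – 5 November; 8 November 2028 is outside that window, so Mesund Isles is on standard time at UTC+01:00.
02:30 Mesund Isles − 1h = 01:30 UTC.
1 April 2028 is a Saturday, so the first Saturday is April 1 and the fourth is April 22.
1 November 2028 is a Wednesday, so the first Sunday is November 5 and the second is November 12.
At the standard offset (UTC+02:00), 01:30 UTC + 2h = 03:30 Wynarn Province standard time.
Daylight saving runs 22 April – 12 November; the standard-time date in Wynarn Province, 8 November 2028, is inside that window, so Wynarn Province is at UTC+03:00.
01:30 UTC + 3h = 04:30 Wynarn Province.

04:30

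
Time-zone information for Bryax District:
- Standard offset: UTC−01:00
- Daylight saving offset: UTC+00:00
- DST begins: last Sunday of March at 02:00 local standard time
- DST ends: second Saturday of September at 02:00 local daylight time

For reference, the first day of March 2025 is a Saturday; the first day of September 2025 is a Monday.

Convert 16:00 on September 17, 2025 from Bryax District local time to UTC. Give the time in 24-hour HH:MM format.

1 March 2025 is a Saturday, so Sundays fall on 2, 9, 16, 23, 30; the last is March 30.
1 September 2025 is a Monday, so the first Saturday is September 6 and the second is September 13.
Daylight saving runs 30 March – 13 September; September 17, 2025 is outside that window, so Bryax District is on standard time at UTC−01:00.
16:00 local + 1h = 17:00 UTC.

17:00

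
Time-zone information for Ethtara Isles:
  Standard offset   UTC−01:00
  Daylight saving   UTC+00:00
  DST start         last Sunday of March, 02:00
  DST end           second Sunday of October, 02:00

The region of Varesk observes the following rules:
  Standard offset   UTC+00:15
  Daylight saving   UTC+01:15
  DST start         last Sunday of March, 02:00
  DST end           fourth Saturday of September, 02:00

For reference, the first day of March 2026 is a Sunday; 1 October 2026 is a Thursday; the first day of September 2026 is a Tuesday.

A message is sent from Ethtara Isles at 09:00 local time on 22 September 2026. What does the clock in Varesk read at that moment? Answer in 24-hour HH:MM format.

10:15

1 March 2026 is a Sunday, so Sundays fall on 1, 8, 15, 22, 29; the last is March 29.
1 October 2026 is a Thursday, so the first Sunday is October 4 and the second is October 11.
22 September 2026 falls between 29 March and 11 October, so daylight saving is in effect and Ethtara Isles is at UTC+00:00.
09:00 Ethtara Isles − 0h = 09:00 UTC.
1 March 2026 is a Sunday, so Sundays fall on 1, 8, 15, 22, 29; the last is March 29.
1 September 2026 is a Tuesday, so the first Saturday is September 5 and the fourth is September 26.
At the standard offset (UTC+00:15), 09:00 UTC + 0h15m = 09:15 Varesk standard time.
Daylight saving runs 29 March – 26 September; the standard-time date in Varesk, 22 September 2026, is inside that window, so Varesk is at UTC+01:15.
09:00 UTC + 1h15m = 10:15 Varesk.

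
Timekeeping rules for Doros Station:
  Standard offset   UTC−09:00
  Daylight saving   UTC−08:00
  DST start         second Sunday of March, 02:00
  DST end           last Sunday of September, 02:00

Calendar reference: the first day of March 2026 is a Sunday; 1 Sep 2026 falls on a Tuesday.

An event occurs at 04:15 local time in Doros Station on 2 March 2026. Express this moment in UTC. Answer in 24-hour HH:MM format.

13:15

1 March 2026 is a Sunday, so the first Sunday is March 1 and the second is March 8.
1 September 2026 is a Tuesday, so Sundays fall on 6, 13, 20, 27; the last is September 27.
2 March 2026 is outside the daylight-saving period (8 March – 27 September), so Doros Station is on standard time, UTC−09:00.
04:15 local + 9h = 13:15 UTC.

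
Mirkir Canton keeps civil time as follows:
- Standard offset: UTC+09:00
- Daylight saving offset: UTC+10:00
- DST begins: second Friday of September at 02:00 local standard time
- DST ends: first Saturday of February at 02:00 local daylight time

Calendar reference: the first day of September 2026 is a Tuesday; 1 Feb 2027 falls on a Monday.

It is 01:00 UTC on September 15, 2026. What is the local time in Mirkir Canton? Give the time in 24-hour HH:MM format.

1 September 2026 is a Tuesday, so the first Friday is September 4 and the second is September 11.
1 February 2027 is a Monday, so the first Saturday is February 6.
At the standard offset (UTC+09:00), 01:00 UTC + 9h = 10:00 Mirkir Canton standard time.
The standard-time date in Mirkir Canton, September 15, 2026, falls between 11 September 2026 and 6 February 2027, so daylight saving is in effect and Mirkir Canton is at UTC+10:00.
01:00 UTC + 10h = 11:00 local.

11:00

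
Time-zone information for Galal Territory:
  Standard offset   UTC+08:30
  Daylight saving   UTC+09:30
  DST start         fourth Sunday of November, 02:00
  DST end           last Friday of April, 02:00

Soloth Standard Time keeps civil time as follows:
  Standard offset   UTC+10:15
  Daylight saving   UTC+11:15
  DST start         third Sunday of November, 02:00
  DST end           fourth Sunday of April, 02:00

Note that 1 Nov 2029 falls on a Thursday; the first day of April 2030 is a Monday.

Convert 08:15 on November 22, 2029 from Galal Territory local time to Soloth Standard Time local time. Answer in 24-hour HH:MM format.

1 November 2029 is a Thursday, so the first Sunday is November 4 and the fourth is November 25.
1 April 2030 is a Monday, so Fridays fall on 5, 12, 19, 26; the last is April 26.
November 22, 2029 is outside the daylight-saving period (25 November 2029 – 26 April 2030), so Galal Territory is on standard time, UTC+08:30.
08:15 Galal Territory − 8h30m = 23:45 UTC (rolling into the previous day, 21 November 2029).
1 November 2029 is a Thursday, so the first Sunday is November 4 and the third is November 18.
1 April 2030 is a Monday, so the first Sunday is April 7 and the fourth is April 28.
At the standard offset (UTC+10:15), 23:45 UTC + 10h15m = 10:00 Soloth Standard Time standard time (rolling into the next day, 22 November 2029).
The standard-time date in Soloth Standard Time, November 22, 2029, falls between 18 November 2029 and 28 April 2030, so daylight saving is in effect and Soloth Standard Time is at UTC+11:15.
23:45 UTC + 11h15m = 11:00 Soloth Standard Time (rolling into the next day, 22 November 2029).

11:00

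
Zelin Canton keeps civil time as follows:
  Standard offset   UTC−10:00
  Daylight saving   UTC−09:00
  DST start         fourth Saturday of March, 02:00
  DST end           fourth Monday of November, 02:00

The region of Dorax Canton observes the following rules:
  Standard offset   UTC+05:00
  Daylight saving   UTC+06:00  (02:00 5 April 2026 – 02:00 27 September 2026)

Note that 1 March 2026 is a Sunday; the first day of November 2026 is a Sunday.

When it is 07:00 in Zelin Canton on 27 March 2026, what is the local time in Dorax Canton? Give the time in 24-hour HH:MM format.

1 March 2026 is a Sunday, so the first Saturday is March 7 and the fourth is March 28.
1 November 2026 is a Sunday, so the first Monday is November 2 and the fourth is November 23.
Daylight saving runs 28 March – 23 November; 27 March 2026 is outside that window, so Zelin Canton is on standard time at UTC−10:00.
07:00 Zelin Canton + 10h = 17:00 UTC.
At the standard offset (UTC+05:00), 17:00 UTC + 5h = 22:00 Dorax Canton standard time.
Daylight saving runs 5 April – 27 September; the standard-time date in Dorax Canton, 27 March 2026, is outside that window, so Dorax Canton is on standard time at UTC+05:00.
17:00 UTC + 5h = 22:00 Dorax Canton.

22:00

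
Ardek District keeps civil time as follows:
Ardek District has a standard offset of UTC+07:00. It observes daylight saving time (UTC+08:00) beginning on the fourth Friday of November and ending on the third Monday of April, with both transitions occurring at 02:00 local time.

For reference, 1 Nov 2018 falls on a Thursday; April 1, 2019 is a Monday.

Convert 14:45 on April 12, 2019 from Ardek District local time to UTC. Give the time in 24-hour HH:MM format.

06:45

1 November 2018 is a Thursday, so the first Friday is November 2 and the fourth is November 23.
1 April 2019 is a Monday, so the first Monday is April 1 and the third is April 15.
April 12, 2019 lies within the daylight-saving period (23 November 2018 – 15 April 2019), so Ardek District is on daylight time, UTC+08:00.
14:45 local − 8h = 06:45 UTC.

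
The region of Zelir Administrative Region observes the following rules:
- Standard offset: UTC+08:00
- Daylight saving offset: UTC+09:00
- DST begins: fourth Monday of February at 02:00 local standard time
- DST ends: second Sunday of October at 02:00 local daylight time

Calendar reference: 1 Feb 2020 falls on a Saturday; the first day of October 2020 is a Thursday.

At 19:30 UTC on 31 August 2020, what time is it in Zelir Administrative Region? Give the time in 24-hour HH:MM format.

1 February 2020 is a Saturday, so the first Monday is February 3 and the fourth is February 24.
1 October 2020 is a Thursday, so the first Sunday is October 4 and the second is October 11.
At the standard offset (UTC+08:00), 19:30 UTC + 8h = 03:30 Zelir Administrative Region standard time (rolling into the next day, 1 September 2020).
The standard-time date in Zelir Administrative Region, 1 September 2020, falls between 24 February and 11 October, so daylight saving is in effect and Zelir Administrative Region is at UTC+09:00.
19:30 UTC + 9h = 04:30 local (rolling into the next day, 1 September 2020).

04:30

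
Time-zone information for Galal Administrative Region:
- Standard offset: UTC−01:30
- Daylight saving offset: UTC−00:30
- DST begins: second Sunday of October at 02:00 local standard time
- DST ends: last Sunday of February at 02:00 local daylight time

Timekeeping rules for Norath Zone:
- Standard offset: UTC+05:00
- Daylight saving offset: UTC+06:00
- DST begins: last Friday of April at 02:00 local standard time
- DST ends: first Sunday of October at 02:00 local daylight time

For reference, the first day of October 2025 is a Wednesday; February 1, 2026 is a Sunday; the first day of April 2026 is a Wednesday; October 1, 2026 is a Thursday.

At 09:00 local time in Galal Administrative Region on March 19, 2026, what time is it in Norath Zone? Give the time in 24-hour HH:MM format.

15:30

1 October 2025 is a Wednesday, so the first Sunday is October 5 and the second is October 12.
1 February 2026 is a Sunday, so Sundays fall on 1, 8, 15, 22; the last is February 22.
March 19, 2026 is outside the daylight-saving period (12 October 2025 – 22 February 2026), so Galal Administrative Region is on standard time, UTC−01:30.
09:00 Galal Administrative Region + 1h30m = 10:30 UTC.
1 April 2026 is a Wednesday, so Fridays fall on 3, 10, 17, 24; the last is April 24.
1 October 2026 is a Thursday, so the first Sunday is October 4.
At the standard offset (UTC+05:00), 10:30 UTC + 5h = 15:30 Norath Zone standard time.
The standard-time date in Norath Zone, March 19, 2026, does not fall between 24 April and 4 October, so daylight saving is not in effect and Norath Zone is at UTC+05:00.
10:30 UTC + 5h = 15:30 Norath Zone.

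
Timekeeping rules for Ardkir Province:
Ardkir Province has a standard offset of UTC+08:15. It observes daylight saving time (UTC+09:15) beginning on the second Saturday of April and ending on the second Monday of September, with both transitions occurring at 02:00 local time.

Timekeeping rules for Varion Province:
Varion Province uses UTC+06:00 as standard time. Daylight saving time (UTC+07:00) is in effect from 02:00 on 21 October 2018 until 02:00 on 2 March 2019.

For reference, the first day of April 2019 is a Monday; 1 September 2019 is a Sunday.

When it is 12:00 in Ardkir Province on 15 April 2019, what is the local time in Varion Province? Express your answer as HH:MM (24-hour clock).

1 April 2019 is a Monday, so the first Saturday is April 6 and the second is April 13.
1 September 2019 is a Sunday, so the first Monday is September 2 and the second is September 9.
15 April 2019 falls between 13 April and 9 September, so daylight saving is in effect and Ardkir Province is at UTC+09:15.
12:00 Ardkir Province − 9h15m = 02:45 UTC.
At the standard offset (UTC+06:00), 02:45 UTC + 6h = 08:45 Varion Province standard time.
The standard-time date in Varion Province, 15 April 2019, does not fall between 21 October 2018 and 2 March 2019, so daylight saving is not in effect and Varion Province is at UTC+06:00.
02:45 UTC + 6h = 08:45 Varion Province.

08:45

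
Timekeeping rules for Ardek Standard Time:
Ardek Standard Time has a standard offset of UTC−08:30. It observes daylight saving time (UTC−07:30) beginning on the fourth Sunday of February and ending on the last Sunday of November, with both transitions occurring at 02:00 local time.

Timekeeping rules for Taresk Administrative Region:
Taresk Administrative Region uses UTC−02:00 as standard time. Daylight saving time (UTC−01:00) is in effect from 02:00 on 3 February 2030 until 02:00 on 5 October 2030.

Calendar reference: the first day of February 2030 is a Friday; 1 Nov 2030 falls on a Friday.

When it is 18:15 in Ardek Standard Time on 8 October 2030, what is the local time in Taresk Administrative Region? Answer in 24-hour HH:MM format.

23:45

1 February 2030 is a Friday, so the first Sunday is February 3 and the fourth is February 24.
1 November 2030 is a Friday, so Sundays fall on 3, 10, 17, 24; the last is November 24.
8 October 2030 lies within the daylight-saving period (24 February – 24 November), so Ardek Standard Time is on daylight time, UTC−07:30.
18:15 Ardek Standard Time + 7h30m = 01:45 UTC (rolling into the next day, 9 October 2030).
At the standard offset (UTC−02:00), 01:45 UTC − 2h = 23:45 Taresk Administrative Region standard time (rolling into the previous day, 8 October 2030).
Daylight saving runs 3 February – 5 October; the standard-time date in Taresk Administrative Region, 8 October 2030, is outside that window, so Taresk Administrative Region is on standard time at UTC−02:00.
01:45 UTC − 2h = 23:45 Taresk Administrative Region (rolling into the previous day, 8 October 2030).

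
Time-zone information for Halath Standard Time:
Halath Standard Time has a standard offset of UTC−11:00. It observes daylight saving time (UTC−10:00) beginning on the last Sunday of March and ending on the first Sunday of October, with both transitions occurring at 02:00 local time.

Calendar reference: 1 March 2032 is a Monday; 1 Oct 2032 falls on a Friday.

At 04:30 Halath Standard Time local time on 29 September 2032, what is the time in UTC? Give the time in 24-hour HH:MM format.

14:30

1 March 2032 is a Monday, so Sundays fall on 7, 14, 21, 28; the last is March 28.
1 October 2032 is a Friday, so the first Sunday is October 3.
Daylight saving runs 28 March – 3 October; 29 September 2032 is inside that window, so Halath Standard Time is at UTC−10:00.
04:30 local + 10h = 14:30 UTC.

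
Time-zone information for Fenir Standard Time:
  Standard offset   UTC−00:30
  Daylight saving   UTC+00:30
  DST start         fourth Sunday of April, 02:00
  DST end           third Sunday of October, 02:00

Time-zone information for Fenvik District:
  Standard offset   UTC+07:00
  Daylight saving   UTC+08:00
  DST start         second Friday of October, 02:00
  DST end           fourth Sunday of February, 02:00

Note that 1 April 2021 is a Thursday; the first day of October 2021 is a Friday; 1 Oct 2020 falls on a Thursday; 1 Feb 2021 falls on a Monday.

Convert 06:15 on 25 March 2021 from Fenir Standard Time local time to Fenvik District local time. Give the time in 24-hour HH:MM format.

13:45

1 April 2021 is a Thursday, so the first Sunday is April 4 and the fourth is April 25.
1 October 2021 is a Friday, so the first Sunday is October 3 and the third is October 17.
25 March 2021 does not fall between 25 April and 17 October, so daylight saving is not in effect and Fenir Standard Time is at UTC−00:30.
06:15 Fenir Standard Time + 0h30m = 06:45 UTC.
1 October 2020 is a Thursday, so the first Friday is October 2 and the second is October 9.
1 February 2021 is a Monday, so the first Sunday is February 7 and the fourth is February 28.
At the standard offset (UTC+07:00), 06:45 UTC + 7h = 13:45 Fenvik District standard time.
Daylight saving runs 9 October 2020 – 28 February 2021; the standard-time date in Fenvik District, 25 March 2021, is outside that window, so Fenvik District is on standard time at UTC+07:00.
06:45 UTC + 7h = 13:45 Fenvik District.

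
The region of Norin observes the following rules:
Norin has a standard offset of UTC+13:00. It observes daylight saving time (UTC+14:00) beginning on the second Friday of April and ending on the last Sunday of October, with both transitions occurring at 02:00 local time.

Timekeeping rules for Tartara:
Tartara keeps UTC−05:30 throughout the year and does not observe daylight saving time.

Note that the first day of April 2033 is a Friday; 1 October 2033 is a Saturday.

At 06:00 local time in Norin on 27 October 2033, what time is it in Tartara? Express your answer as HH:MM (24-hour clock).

1 April 2033 is a Friday, so the first Friday is April 1 and the second is April 8.
1 October 2033 is a Saturday, so Sundays fall on 2, 9, 16, 23, 30; the last is October 30.
27 October 2033 lies within the daylight-saving period (8 April – 30 October), so Norin is on daylight time, UTC+14:00.
06:00 Norin − 14h = 16:00 UTC (rolling into the previous day, 26 October 2033).
Tartara stays on UTC−05:30 all year.
16:00 UTC − 5h30m = 10:30 Tartara.

10:30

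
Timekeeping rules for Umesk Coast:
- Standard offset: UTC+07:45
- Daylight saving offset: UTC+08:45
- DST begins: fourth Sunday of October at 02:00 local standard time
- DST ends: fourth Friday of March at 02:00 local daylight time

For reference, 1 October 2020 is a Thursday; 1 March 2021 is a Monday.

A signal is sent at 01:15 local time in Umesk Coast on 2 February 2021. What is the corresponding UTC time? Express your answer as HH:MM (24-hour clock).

16:30

1 October 2020 is a Thursday, so the first Sunday is October 4 and the fourth is October 25.
1 March 2021 is a Monday, so the first Friday is March 5 and the fourth is March 26.
2 February 2021 lies within the daylight-saving period (25 October 2020 – 26 March 2021), so Umesk Coast is on daylight time, UTC+08:45.
01:15 local − 8h45m = 16:30 UTC (rolling into the previous day, 1 February 2021).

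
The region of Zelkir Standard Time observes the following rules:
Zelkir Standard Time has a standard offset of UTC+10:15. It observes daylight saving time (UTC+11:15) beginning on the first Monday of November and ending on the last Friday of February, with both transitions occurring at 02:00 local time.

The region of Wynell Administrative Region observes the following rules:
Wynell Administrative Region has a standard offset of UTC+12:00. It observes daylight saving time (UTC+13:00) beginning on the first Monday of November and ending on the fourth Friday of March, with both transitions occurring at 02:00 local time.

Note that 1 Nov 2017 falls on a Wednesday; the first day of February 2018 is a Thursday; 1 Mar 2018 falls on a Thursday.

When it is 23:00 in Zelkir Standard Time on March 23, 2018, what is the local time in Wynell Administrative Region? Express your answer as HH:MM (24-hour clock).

00:45

1 November 2017 is a Wednesday, so the first Monday is November 6.
1 February 2018 is a Thursday, so Fridays fall on 2, 9, 16, 23; the last is February 23.
March 23, 2018 is outside the daylight-saving period (6 November 2017 – 23 February 2018), so Zelkir Standard Time is on standard time, UTC+10:15.
23:00 Zelkir Standard Time − 10h15m = 12:45 UTC.
1 November 2017 is a Wednesday, so the first Monday is November 6.
1 March 2018 is a Thursday, so the first Friday is March 2 and the fourth is March 23.
At the standard offset (UTC+12:00), 12:45 UTC + 12h = 00:45 Wynell Administrative Region standard time (rolling into the next day, 24 March 2018).
The standard-time date in Wynell Administrative Region, March 24, 2018, does not fall between 6 November 2017 and 23 March 2018, so daylight saving is not in effect and Wynell Administrative Region is at UTC+12:00.
12:45 UTC + 12h = 00:45 Wynell Administrative Region (rolling into the next day, 24 March 2018).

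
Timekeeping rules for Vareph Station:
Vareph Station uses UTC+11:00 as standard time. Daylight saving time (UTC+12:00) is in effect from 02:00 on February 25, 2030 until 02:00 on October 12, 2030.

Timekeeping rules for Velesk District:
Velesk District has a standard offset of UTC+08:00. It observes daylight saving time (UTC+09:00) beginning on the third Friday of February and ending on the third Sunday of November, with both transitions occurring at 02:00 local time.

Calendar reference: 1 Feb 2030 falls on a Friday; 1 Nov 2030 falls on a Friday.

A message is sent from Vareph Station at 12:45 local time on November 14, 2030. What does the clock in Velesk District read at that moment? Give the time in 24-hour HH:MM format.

10:45

November 14, 2030 does not fall between 25 February and 12 October, so daylight saving is not in effect and Vareph Station is at UTC+11:00.
12:45 Vareph Station − 11h = 01:45 UTC.
1 February 2030 is a Friday, so the first Friday is February 1 and the third is February 15.
1 November 2030 is a Friday, so the first Sunday is November 3 and the third is November 17.
At the standard offset (UTC+08:00), 01:45 UTC + 8h = 09:45 Velesk District standard time.
The standard-time date in Velesk District, November 14, 2030, falls between 15 February and 17 November, so daylight saving is in effect and Velesk District is at UTC+09:00.
01:45 UTC + 9h = 10:45 Velesk District.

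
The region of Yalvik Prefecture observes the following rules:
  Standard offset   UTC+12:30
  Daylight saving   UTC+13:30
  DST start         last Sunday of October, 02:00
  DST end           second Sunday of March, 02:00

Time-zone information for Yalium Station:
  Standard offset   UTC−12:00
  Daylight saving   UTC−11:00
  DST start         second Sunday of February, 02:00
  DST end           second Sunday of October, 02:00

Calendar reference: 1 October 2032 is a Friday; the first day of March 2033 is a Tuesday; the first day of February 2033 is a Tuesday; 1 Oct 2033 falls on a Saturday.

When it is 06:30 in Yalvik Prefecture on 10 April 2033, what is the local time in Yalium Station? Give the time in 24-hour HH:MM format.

07:00

1 October 2032 is a Friday, so Sundays fall on 3, 10, 17, 24, 31; the last is October 31.
1 March 2033 is a Tuesday, so the first Sunday is March 6 and the second is March 13.
Daylight saving runs 31 October 2032 – 13 March 2033; 10 April 2033 is outside that window, so Yalvik Prefecture is on standard time at UTC+12:30.
06:30 Yalvik Prefecture − 12h30m = 18:00 UTC (rolling into the previous day, 9 April 2033).
1 February 2033 is a Tuesday, so the first Sunday is February 6 and the second is February 13.
1 October 2033 is a Saturday, so the first Sunday is October 2 and the second is October 9.
At the standard offset (UTC−12:00), 18:00 UTC − 12h = 06:00 Yalium Station standard time.
Daylight saving runs 13 February – 9 October; the standard-time date in Yalium Station, 9 April 2033, is inside that window, so Yalium Station is at UTC−11:00.
18:00 UTC − 11h = 07:00 Yalium Station.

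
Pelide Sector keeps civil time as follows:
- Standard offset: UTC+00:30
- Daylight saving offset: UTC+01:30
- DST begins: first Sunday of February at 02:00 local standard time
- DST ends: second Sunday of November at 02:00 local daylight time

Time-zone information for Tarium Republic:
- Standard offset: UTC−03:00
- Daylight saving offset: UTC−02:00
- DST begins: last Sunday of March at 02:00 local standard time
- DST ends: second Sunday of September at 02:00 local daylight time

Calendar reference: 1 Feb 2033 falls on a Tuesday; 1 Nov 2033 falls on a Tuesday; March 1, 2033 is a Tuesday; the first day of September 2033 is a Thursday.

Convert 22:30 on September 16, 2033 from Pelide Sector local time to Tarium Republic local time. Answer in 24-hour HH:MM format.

18:00

1 February 2033 is a Tuesday, so the first Sunday is February 6.
1 November 2033 is a Tuesday, so the first Sunday is November 6 and the second is November 13.
September 16, 2033 falls between 6 February and 13 November, so daylight saving is in effect and Pelide Sector is at UTC+01:30.
22:30 Pelide Sector − 1h30m = 21:00 UTC.
1 March 2033 is a Tuesday, so Sundays fall on 6, 13, 20, 27; the last is March 27.
1 September 2033 is a Thursday, so the first Sunday is September 4 and the second is September 11.
At the standard offset (UTC−03:00), 21:00 UTC − 3h = 18:00 Tarium Republic standard time.
Daylight saving runs 27 March – 11 September; the standard-time date in Tarium Republic, September 16, 2033, is outside that window, so Tarium Republic is on standard time at UTC−03:00.
21:00 UTC − 3h = 18:00 Tarium Republic.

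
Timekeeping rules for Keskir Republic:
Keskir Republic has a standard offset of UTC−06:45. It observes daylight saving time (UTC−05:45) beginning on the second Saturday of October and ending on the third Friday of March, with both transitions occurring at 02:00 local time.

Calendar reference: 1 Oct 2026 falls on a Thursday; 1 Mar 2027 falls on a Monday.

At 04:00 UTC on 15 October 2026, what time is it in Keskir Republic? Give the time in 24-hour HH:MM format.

1 October 2026 is a Thursday, so the first Saturday is October 3 and the second is October 10.
1 March 2027 is a Monday, so the first Friday is March 5 and the third is March 19.
At the standard offset (UTC−06:45), 04:00 UTC − 6h45m = 21:15 Keskir Republic standard time (rolling into the previous day, 14 October 2026).
The standard-time date in Keskir Republic, 14 October 2026, falls between 10 October 2026 and 19 March 2027, so daylight saving is in effect and Keskir Republic is at UTC−05:45.
04:00 UTC − 5h45m = 22:15 local (rolling into the previous day, 14 October 2026).

22:15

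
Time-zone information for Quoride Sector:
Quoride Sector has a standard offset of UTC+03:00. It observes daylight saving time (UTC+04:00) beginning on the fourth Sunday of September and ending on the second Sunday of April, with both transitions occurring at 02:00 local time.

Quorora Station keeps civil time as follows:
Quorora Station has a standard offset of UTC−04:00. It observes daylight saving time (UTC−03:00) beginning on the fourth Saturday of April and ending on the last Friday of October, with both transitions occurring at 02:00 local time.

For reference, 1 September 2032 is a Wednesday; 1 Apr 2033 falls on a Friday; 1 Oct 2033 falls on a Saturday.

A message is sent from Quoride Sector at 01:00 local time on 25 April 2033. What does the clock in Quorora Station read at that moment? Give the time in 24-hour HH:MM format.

19:00

1 September 2032 is a Wednesday, so the first Sunday is September 5 and the fourth is September 26.
1 April 2033 is a Friday, so the first Sunday is April 3 and the second is April 10.
25 April 2033 is outside the daylight-saving period (26 September 2032 – 10 April 2033), so Quoride Sector is on standard time, UTC+03:00.
01:00 Quoride Sector − 3h = 22:00 UTC (rolling into the previous day, 24 April 2033).
1 April 2033 is a Friday, so the first Saturday is April 2 and the fourth is April 23.
1 October 2033 is a Saturday, so Fridays fall on 7, 14, 21, 28; the last is October 28.
At the standard offset (UTC−04:00), 22:00 UTC − 4h = 18:00 Quorora Station standard time.
The standard-time date in Quorora Station, 24 April 2033, lies within the daylight-saving period (23 April – 28 October), so Quorora Station is on daylight time, UTC−03:00.
22:00 UTC − 3h = 19:00 Quorora Station.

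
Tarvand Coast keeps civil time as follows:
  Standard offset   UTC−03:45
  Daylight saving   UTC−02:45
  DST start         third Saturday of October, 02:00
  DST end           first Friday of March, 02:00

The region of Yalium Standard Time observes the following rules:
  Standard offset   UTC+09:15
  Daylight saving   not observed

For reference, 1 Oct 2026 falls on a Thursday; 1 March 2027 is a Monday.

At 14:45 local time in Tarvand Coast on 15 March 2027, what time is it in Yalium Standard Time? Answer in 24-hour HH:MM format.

03:45

1 October 2026 is a Thursday, so the first Saturday is October 3 and the third is October 17.
1 March 2027 is a Monday, so the first Friday is March 5.
15 March 2027 does not fall between 17 October 2026 and 5 March 2027, so daylight saving is not in effect and Tarvand Coast is at UTC−03:45.
14:45 Tarvand Coast + 3h45m = 18:30 UTC.
Yalium Standard Time has no daylight saving, so its offset is UTC+09:15 year-round.
18:30 UTC + 9h15m = 03:45 Yalium Standard Time (rolling into the next day, 16 March 2027).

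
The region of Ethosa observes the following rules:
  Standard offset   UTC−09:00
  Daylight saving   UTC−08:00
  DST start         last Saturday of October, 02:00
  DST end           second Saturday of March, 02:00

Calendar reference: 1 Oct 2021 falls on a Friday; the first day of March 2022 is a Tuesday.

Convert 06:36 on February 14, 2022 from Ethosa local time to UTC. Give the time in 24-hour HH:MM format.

14:36

1 October 2021 is a Friday, so Saturdays fall on 2, 9, 16, 23, 30; the last is October 30.
1 March 2022 is a Tuesday, so the first Saturday is March 5 and the second is March 12.
February 14, 2022 falls between 30 October 2021 and 12 March 2022, so daylight saving is in effect and Ethosa is at UTC−08:00.
06:36 local + 8h = 14:36 UTC.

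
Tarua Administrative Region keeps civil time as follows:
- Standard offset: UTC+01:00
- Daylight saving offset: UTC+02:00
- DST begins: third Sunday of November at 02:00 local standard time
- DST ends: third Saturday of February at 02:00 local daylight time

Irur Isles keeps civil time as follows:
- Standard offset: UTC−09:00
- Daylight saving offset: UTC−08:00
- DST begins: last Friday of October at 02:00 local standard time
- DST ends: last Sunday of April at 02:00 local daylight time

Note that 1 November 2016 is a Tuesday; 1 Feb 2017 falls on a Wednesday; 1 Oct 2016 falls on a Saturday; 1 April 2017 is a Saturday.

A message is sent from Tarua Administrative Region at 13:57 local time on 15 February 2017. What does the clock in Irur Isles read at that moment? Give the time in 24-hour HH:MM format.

1 November 2016 is a Tuesday, so the first Sunday is November 6 and the third is November 20.
1 February 2017 is a Wednesday, so the first Saturday is February 4 and the third is February 18.
Daylight saving runs 20 November 2016 – 18 February 2017; 15 February 2017 is inside that window, so Tarua Administrative Region is at UTC+02:00.
13:57 Tarua Administrative Region − 2h = 11:57 UTC.
1 October 2016 is a Saturday, so Fridays fall on 7, 14, 21, 28; the last is October 28.
1 April 2017 is a Saturday, so Sundays fall on 2, 9, 16, 23, 30; the last is April 30.
At the standard offset (UTC−09:00), 11:57 UTC − 9h = 02:57 Irur Isles standard time.
The standard-time date in Irur Isles, 15 February 2017, falls between 28 October 2016 and 30 April 2017, so daylight saving is in effect and Irur Isles is at UTC−08:00.
11:57 UTC − 8h = 03:57 Irur Isles.

03:57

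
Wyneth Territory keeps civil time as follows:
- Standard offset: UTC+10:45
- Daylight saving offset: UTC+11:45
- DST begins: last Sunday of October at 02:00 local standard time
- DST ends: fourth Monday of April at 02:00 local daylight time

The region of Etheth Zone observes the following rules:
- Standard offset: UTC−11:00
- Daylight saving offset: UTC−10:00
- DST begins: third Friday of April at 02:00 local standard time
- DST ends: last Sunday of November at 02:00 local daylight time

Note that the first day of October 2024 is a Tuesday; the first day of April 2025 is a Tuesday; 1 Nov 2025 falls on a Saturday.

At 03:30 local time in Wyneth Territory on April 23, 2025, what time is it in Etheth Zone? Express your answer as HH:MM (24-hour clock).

1 October 2024 is a Tuesday, so Sundays fall on 6, 13, 20, 27; the last is October 27.
1 April 2025 is a Tuesday, so the first Monday is April 7 and the fourth is April 28.
April 23, 2025 falls between 27 October 2024 and 28 April 2025, so daylight saving is in effect and Wyneth Territory is at UTC+11:45.
03:30 Wyneth Territory − 11h45m = 15:45 UTC (rolling into the previous day, 22 April 2025).
1 April 2025 is a Tuesday, so the first Friday is April 4 and the third is April 18.
1 November 2025 is a Saturday, so Sundays fall on 2, 9, 16, 23, 30; the last is November 30.
At the standard offset (UTC−11:00), 15:45 UTC − 11h = 04:45 Etheth Zone standard time.
Daylight saving runs 18 April – 30 November; the standard-time date in Etheth Zone, April 22, 2025, is inside that window, so Etheth Zone is at UTC−10:00.
15:45 UTC − 10h = 05:45 Etheth Zone.

05:45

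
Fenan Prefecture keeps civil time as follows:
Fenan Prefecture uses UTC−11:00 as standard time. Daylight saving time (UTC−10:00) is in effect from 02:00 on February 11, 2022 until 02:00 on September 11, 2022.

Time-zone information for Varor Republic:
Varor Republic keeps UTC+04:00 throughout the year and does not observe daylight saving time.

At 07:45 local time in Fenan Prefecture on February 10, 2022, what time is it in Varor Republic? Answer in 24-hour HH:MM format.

Daylight saving runs 11 February – 11 September; February 10, 2022 is outside that window, so Fenan Prefecture is on standard time at UTC−11:00.
07:45 Fenan Prefecture + 11h = 18:45 UTC.
Varor Republic has no daylight saving, so its offset is UTC+04:00 year-round.
18:45 UTC + 4h = 22:45 Varor Republic.

22:45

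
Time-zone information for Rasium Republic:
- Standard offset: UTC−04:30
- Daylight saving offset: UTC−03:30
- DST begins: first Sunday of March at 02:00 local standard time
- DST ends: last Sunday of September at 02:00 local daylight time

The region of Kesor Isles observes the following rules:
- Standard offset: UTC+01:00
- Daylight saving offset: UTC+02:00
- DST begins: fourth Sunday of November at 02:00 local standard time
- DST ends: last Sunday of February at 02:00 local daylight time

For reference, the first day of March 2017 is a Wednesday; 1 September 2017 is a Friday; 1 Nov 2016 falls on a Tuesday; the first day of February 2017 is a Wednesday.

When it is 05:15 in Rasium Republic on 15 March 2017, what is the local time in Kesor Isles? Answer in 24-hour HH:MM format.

09:45

1 March 2017 is a Wednesday, so the first Sunday is March 5.
1 September 2017 is a Friday, so Sundays fall on 3, 10, 17, 24; the last is September 24.
Daylight saving runs 5 March – 24 September; 15 March 2017 is inside that window, so Rasium Republic is at UTC−03:30.
05:15 Rasium Republic + 3h30m = 08:45 UTC.
1 November 2016 is a Tuesday, so the first Sunday is November 6 and the fourth is November 27.
1 February 2017 is a Wednesday, so Sundays fall on 5, 12, 19, 26; the last is February 26.
At the standard offset (UTC+01:00), 08:45 UTC + 1h = 09:45 Kesor Isles standard time.
The standard-time date in Kesor Isles, 15 March 2017, does not fall between 27 November 2016 and 26 February 2017, so daylight saving is not in effect and Kesor Isles is at UTC+01:00.
08:45 UTC + 1h = 09:45 Kesor Isles.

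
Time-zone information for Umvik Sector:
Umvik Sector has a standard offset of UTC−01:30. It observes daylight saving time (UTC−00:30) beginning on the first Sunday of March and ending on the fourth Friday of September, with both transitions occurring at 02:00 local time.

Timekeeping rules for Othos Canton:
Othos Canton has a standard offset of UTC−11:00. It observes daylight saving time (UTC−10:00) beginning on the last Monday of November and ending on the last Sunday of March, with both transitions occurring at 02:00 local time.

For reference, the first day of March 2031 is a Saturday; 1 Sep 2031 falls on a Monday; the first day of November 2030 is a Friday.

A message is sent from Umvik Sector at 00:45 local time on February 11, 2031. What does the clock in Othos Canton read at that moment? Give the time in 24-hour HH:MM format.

1 March 2031 is a Saturday, so the first Sunday is March 2.
1 September 2031 is a Monday, so the first Friday is September 5 and the fourth is September 26.
February 11, 2031 is outside the daylight-saving period (2 March – 26 September), so Umvik Sector is on standard time, UTC−01:30.
00:45 Umvik Sector + 1h30m = 02:15 UTC.
1 November 2030 is a Friday, so Mondays fall on 4, 11, 18, 25; the last is November 25.
1 March 2031 is a Saturday, so Sundays fall on 2, 9, 16, 23, 30; the last is March 30.
At the standard offset (UTC−11:00), 02:15 UTC − 11h = 15:15 Othos Canton standard time (rolling into the previous day, 10 February 2031).
Daylight saving runs 25 November 2030 – 30 March 2031; the standard-time date in Othos Canton, February 10, 2031, is inside that window, so Othos Canton is at UTC−10:00.
02:15 UTC − 10h = 16:15 Othos Canton (rolling into the previous day, 10 February 2031).

16:15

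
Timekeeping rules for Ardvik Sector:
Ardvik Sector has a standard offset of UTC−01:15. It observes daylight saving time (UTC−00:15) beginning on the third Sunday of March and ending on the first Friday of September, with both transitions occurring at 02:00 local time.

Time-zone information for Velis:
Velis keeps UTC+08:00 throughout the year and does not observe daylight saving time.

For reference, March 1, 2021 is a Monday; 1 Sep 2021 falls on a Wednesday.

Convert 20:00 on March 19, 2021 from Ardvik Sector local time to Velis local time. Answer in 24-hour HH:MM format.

1 March 2021 is a Monday, so the first Sunday is March 7 and the third is March 21.
1 September 2021 is a Wednesday, so the first Friday is September 3.
Daylight saving runs 21 March – 3 September; March 19, 2021 is outside that window, so Ardvik Sector is on standard time at UTC−01:15.
20:00 Ardvik Sector + 1h15m = 21:15 UTC.
Velis has no daylight saving, so its offset is UTC+08:00 year-round.
21:15 UTC + 8h = 05:15 Velis (rolling into the next day, 20 March 2021).

05:15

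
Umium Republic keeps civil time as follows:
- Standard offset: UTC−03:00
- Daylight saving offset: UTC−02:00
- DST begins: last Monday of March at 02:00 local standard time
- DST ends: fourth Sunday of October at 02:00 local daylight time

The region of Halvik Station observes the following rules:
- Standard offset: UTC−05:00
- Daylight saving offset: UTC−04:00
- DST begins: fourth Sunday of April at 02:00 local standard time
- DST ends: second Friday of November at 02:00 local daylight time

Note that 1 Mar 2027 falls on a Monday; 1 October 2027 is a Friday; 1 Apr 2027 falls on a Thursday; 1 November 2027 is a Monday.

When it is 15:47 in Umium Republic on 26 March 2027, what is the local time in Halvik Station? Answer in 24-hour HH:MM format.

1 March 2027 is a Monday, so Mondays fall on 1, 8, 15, 22, 29; the last is March 29.
1 October 2027 is a Friday, so the first Sunday is October 3 and the fourth is October 24.
Daylight saving runs 29 March – 24 October; 26 March 2027 is outside that window, so Umium Republic is on standard time at UTC−03:00.
15:47 Umium Republic + 3h = 18:47 UTC.
1 April 2027 is a Thursday, so the first Sunday is April 4 and the fourth is April 25.
1 November 2027 is a Monday, so the first Friday is November 5 and the second is November 12.
At the standard offset (UTC−05:00), 18:47 UTC − 5h = 13:47 Halvik Station standard time.
The standard-time date in Halvik Station, 26 March 2027, is outside the daylight-saving period (25 April – 12 November), so Halvik Station is on standard time, UTC−05:00.
18:47 UTC − 5h = 13:47 Halvik Station.

13:47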